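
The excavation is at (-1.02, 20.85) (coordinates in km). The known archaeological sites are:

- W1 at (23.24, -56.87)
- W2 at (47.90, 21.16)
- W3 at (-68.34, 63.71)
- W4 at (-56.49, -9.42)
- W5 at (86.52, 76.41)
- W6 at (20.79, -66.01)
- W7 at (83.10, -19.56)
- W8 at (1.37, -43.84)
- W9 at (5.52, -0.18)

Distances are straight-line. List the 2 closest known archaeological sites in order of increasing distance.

Distances from (-1.02, 20.85):
W1: 81.42 km
W2: 48.92 km
W3: 79.81 km
W4: 63.19 km
W5: 103.68 km
W6: 89.56 km
W7: 93.32 km
W8: 64.73 km
W9: 22.02 km
Sorted: W9 (22.02 km) < W2 (48.92 km) < W4 (63.19 km) < W8 (64.73 km) < …

W9, W2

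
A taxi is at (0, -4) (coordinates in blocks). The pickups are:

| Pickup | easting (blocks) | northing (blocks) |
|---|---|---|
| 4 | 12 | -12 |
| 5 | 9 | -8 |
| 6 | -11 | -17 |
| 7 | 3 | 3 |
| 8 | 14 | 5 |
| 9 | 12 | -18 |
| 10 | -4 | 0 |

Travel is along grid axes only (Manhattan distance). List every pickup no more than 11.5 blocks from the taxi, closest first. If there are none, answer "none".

Distances from (0, -4):
4: |12| + |-8| = 12 + 8 = 20 blocks
5: |9| + |-4| = 9 + 4 = 13 blocks
6: |-11| + |-13| = 11 + 13 = 24 blocks
7: |3| + |7| = 3 + 7 = 10 blocks
8: |14| + |9| = 14 + 9 = 23 blocks
9: |12| + |-14| = 12 + 14 = 26 blocks
10: |-4| + |4| = 4 + 4 = 8 blocks
Threshold 11.5 blocks: 10 (8 blocks), 7 (10 blocks) are within range.

10, 7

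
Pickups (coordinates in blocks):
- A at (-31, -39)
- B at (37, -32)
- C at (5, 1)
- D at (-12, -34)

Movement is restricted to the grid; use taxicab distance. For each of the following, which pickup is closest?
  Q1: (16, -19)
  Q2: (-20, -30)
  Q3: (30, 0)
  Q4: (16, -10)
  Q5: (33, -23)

Q1→C; Q2→D; Q3→C; Q4→C; Q5→B

Q1 at (16, -19):
  A: 67 blocks
  B: 34 blocks
  C: 31 blocks
  D: 43 blocks
  → nearest: C (31 blocks)
Q2 at (-20, -30):
  A: 20 blocks
  B: 59 blocks
  C: 56 blocks
  D: 12 blocks
  → nearest: D (12 blocks)
Q3 at (30, 0):
  A: 100 blocks
  B: 39 blocks
  C: 26 blocks
  D: 76 blocks
  → nearest: C (26 blocks)
Q4 at (16, -10):
  A: 76 blocks
  B: 43 blocks
  C: 22 blocks
  D: 52 blocks
  → nearest: C (22 blocks)
Q5 at (33, -23):
  A: 80 blocks
  B: 13 blocks
  C: 52 blocks
  D: 56 blocks
  → nearest: B (13 blocks)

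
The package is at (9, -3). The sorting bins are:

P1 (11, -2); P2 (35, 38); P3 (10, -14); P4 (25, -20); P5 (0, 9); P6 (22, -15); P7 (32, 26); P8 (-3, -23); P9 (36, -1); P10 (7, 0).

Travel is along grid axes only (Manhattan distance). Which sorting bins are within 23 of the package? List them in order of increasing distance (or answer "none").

Distances from (9, -3):
P1: |2| + |1| = 2 + 1 = 3
P2: |26| + |41| = 26 + 41 = 67
P3: |1| + |-11| = 1 + 11 = 12
P4: |16| + |-17| = 16 + 17 = 33
P5: |-9| + |12| = 9 + 12 = 21
P6: |13| + |-12| = 13 + 12 = 25
P7: |23| + |29| = 23 + 29 = 52
P8: |-12| + |-20| = 12 + 20 = 32
P9: |27| + |2| = 27 + 2 = 29
P10: |-2| + |3| = 2 + 3 = 5
Threshold 23: P1 (3), P10 (5), P3 (12), P5 (21) are within range.

P1, P10, P3, P5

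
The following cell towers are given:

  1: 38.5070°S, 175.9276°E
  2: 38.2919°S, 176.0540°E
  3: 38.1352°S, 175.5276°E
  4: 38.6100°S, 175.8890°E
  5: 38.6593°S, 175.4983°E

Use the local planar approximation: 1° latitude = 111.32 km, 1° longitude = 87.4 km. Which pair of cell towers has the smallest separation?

1 and 4

Pairwise distances:
1–2: 26.3705 km
1–3: 54.1778 km
1–4: 11.9520 km
1–5: 41.1734 km
2–3: 49.2033 km
2–4: 38.2348 km
2–5: 63.4948 km
3–4: 61.5737 km
3–5: 58.3990 km
4–5: 34.5854 km
Closest pair: 1–4 at 11.9520 km.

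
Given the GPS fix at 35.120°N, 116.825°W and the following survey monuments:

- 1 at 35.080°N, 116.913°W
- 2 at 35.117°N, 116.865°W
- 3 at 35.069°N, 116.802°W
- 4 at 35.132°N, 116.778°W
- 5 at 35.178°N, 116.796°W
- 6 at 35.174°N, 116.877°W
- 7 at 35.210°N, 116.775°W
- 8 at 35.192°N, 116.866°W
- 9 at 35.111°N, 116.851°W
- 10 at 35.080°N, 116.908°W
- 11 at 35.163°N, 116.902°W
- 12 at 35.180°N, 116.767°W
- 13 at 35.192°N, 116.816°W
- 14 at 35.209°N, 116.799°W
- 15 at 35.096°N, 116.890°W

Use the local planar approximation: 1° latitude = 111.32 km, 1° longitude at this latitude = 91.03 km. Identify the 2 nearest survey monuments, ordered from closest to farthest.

9, 2

Distances from 35.120°N, 116.825°W:
1: 9.165 km
2: 3.656 km
3: 6.051 km
4: 4.482 km
5: 6.975 km
6: 7.651 km
7: 11.004 km
8: 8.841 km
9: 2.570 km
10: 8.770 km
11: 8.488 km
12: 8.514 km
13: 8.057 km
14: 10.186 km
15: 6.492 km
Sorted: 9 (2.570 km) < 2 (3.656 km) < 4 (4.482 km) < 3 (6.051 km) < …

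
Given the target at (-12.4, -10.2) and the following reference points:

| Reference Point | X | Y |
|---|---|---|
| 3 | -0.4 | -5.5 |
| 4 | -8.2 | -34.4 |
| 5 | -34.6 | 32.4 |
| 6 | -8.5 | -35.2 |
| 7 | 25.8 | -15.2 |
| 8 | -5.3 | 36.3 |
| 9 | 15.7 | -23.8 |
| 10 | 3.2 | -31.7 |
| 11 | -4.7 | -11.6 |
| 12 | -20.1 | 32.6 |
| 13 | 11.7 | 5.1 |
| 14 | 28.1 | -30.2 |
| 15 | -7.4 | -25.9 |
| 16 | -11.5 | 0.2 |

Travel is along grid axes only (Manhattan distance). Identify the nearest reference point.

11

Distances from (-12.4, -10.2):
3: |12.0| + |4.7| = 12.0 + 4.7 = 16.7
4: |4.2| + |-24.2| = 4.2 + 24.2 = 28.4
5: |-22.2| + |42.6| = 22.2 + 42.6 = 64.8
6: |3.9| + |-25.0| = 3.9 + 25.0 = 28.9
7: |38.2| + |-5.0| = 38.2 + 5.0 = 43.2
8: |7.1| + |46.5| = 7.1 + 46.5 = 53.6
9: |28.1| + |-13.6| = 28.1 + 13.6 = 41.7
10: |15.6| + |-21.5| = 15.6 + 21.5 = 37.1
11: |7.7| + |-1.4| = 7.7 + 1.4 = 9.1
12: |-7.7| + |42.8| = 7.7 + 42.8 = 50.5
13: |24.1| + |15.3| = 24.1 + 15.3 = 39.4
14: |40.5| + |-20.0| = 40.5 + 20.0 = 60.5
15: |5.0| + |-15.7| = 5.0 + 15.7 = 20.7
16: |0.9| + |10.4| = 0.9 + 10.4 = 11.3
Minimum: 11 at 9.1.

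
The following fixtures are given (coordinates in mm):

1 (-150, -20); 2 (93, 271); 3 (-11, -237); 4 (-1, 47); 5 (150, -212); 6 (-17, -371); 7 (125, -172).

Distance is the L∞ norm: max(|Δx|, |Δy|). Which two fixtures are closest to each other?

Pairwise distances:
1–2: 291 mm
1–3: 217 mm
1–4: 149 mm
1–5: 300 mm
1–6: 351 mm
1–7: 275 mm
2–3: 508 mm
2–4: 224 mm
2–5: 483 mm
2–6: 642 mm
2–7: 443 mm
3–4: 284 mm
3–5: 161 mm
3–6: 134 mm
3–7: 136 mm
4–5: 259 mm
4–6: 418 mm
4–7: 219 mm
5–6: 167 mm
5–7: 40 mm
6–7: 199 mm
Closest pair: 5–7 at 40 mm.

5 and 7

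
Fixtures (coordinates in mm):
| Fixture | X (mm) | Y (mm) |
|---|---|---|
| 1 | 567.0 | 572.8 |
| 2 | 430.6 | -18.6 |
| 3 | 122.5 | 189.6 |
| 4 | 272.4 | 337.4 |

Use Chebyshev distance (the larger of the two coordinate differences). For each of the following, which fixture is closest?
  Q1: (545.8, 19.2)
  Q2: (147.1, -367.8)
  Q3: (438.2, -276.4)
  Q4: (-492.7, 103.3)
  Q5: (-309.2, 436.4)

Q1→2; Q2→2; Q3→2; Q4→3; Q5→3

Q1 at (545.8, 19.2):
  1: max(|21.2|, |553.6|) = 553.6 mm
  2: max(|-115.2|, |-37.8|) = 115.2 mm
  3: max(|-423.3|, |170.4|) = 423.3 mm
  4: max(|-273.4|, |318.2|) = 318.2 mm
  → nearest: 2 (115.2 mm)
Q2 at (147.1, -367.8):
  1: max(|419.9|, |940.6|) = 940.6 mm
  2: max(|283.5|, |349.2|) = 349.2 mm
  3: max(|-24.6|, |557.4|) = 557.4 mm
  4: max(|125.3|, |705.2|) = 705.2 mm
  → nearest: 2 (349.2 mm)
Q3 at (438.2, -276.4):
  1: max(|128.8|, |849.2|) = 849.2 mm
  2: max(|-7.6|, |257.8|) = 257.8 mm
  3: max(|-315.7|, |466.0|) = 466.0 mm
  4: max(|-165.8|, |613.8|) = 613.8 mm
  → nearest: 2 (257.8 mm)
Q4 at (-492.7, 103.3):
  1: max(|1059.7|, |469.5|) = 1059.7 mm
  2: max(|923.3|, |-121.9|) = 923.3 mm
  3: max(|615.2|, |86.3|) = 615.2 mm
  4: max(|765.1|, |234.1|) = 765.1 mm
  → nearest: 3 (615.2 mm)
Q5 at (-309.2, 436.4):
  1: max(|876.2|, |136.4|) = 876.2 mm
  2: max(|739.8|, |-455.0|) = 739.8 mm
  3: max(|431.7|, |-246.8|) = 431.7 mm
  4: max(|581.6|, |-99.0|) = 581.6 mm
  → nearest: 3 (431.7 mm)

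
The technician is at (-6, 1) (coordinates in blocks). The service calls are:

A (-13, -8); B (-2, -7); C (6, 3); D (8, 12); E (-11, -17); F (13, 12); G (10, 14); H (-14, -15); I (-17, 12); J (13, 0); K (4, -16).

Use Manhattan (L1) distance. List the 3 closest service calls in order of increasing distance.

B, C, A

Distances from (-6, 1):
A: 16 blocks
B: 12 blocks
C: 14 blocks
D: 25 blocks
E: 23 blocks
F: 30 blocks
G: 29 blocks
H: 24 blocks
I: 22 blocks
J: 20 blocks
K: 27 blocks
Sorted: B (12 blocks) < C (14 blocks) < A (16 blocks) < J (20 blocks) < I (22 blocks) < …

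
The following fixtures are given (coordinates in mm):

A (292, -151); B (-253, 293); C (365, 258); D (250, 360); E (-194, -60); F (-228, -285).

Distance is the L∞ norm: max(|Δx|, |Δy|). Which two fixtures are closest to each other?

Pairwise distances:
A–B: max(|-545|, |444|) = 545 mm
A–C: max(|73|, |409|) = 409 mm
A–D: max(|-42|, |511|) = 511 mm
A–E: max(|-486|, |91|) = 486 mm
A–F: max(|-520|, |-134|) = 520 mm
B–C: max(|618|, |-35|) = 618 mm
B–D: max(|503|, |67|) = 503 mm
B–E: max(|59|, |-353|) = 353 mm
B–F: max(|25|, |-578|) = 578 mm
C–D: max(|-115|, |102|) = 115 mm
C–E: max(|-559|, |-318|) = 559 mm
C–F: max(|-593|, |-543|) = 593 mm
D–E: max(|-444|, |-420|) = 444 mm
D–F: max(|-478|, |-645|) = 645 mm
E–F: max(|-34|, |-225|) = 225 mm
Closest pair: C–D at 115 mm.

C and D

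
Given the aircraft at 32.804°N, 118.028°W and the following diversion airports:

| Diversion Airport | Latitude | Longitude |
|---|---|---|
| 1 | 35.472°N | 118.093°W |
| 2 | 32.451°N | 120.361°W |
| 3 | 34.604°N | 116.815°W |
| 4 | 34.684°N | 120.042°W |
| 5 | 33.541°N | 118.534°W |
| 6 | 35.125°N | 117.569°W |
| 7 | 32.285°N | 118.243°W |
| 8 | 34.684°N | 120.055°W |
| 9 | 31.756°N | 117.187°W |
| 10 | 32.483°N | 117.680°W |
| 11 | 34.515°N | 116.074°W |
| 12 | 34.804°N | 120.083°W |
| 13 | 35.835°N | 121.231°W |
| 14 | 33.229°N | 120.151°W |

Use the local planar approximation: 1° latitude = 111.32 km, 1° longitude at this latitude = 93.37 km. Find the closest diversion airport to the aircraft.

10

Distances from 32.804°N, 118.028°W:
1: 297.064 km
2: 221.348 km
3: 230.169 km
4: 281.355 km
5: 94.674 km
6: 261.904 km
7: 61.163 km
8: 282.168 km
9: 140.629 km
10: 48.298 km
11: 263.751 km
12: 293.913 km
13: 450.872 km
14: 203.792 km
Minimum: 10 at 48.298 km.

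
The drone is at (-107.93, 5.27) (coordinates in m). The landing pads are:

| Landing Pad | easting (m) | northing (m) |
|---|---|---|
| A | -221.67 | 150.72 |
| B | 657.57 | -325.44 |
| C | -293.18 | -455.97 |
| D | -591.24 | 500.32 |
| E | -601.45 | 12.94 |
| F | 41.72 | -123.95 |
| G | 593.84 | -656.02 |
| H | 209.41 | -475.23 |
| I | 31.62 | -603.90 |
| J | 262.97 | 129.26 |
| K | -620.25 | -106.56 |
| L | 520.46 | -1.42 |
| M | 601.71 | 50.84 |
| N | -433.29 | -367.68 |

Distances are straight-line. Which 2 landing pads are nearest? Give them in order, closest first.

Distances from (-107.93, 5.27):
A: 184.64 m
B: 833.88 m
C: 497.05 m
D: 691.85 m
E: 493.58 m
F: 197.72 m
G: 964.25 m
H: 575.83 m
I: 624.95 m
J: 391.08 m
K: 524.38 m
L: 628.43 m
M: 711.10 m
N: 494.93 m
Sorted: A (184.64 m) < F (197.72 m) < J (391.08 m) < E (493.58 m) < …

A, F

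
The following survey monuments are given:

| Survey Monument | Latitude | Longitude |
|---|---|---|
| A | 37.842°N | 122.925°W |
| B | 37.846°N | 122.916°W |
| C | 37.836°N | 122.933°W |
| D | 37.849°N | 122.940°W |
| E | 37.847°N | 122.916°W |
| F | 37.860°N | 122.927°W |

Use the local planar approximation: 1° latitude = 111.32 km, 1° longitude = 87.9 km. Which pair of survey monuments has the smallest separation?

B and E

Pairwise distances:
B–E: 0.111 km
A–B: 0.908 km
A–E: 0.967 km
A–C: 0.970 km
A–D: 1.532 km
C–D: 1.573 km
D–F: 1.675 km
E–F: 1.740 km
B–F: 1.834 km
B–C: 1.863 km
C–E: 1.932 km
A–F: 2.011 km
D–E: 2.121 km
B–D: 2.136 km
C–F: 2.723 km
Closest pair: B–E at 0.111 km.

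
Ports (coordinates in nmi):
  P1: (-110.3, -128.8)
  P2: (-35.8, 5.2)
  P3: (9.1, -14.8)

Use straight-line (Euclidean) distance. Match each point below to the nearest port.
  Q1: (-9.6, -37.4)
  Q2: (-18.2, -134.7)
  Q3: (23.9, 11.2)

Q1→P3; Q2→P1; Q3→P3

Q1 at (-9.6, -37.4):
  P1: √((-100.7)² + (-91.4)²) = √(10140.490 + 8353.960) = 136.0 nmi
  P2: √((-26.2)² + (42.6)²) = √(686.440 + 1814.760) = 50.0 nmi
  P3: √((18.7)² + (22.6)²) = √(349.690 + 510.760) = 29.3 nmi
  → nearest: P3 (29.3 nmi)
Q2 at (-18.2, -134.7):
  P1: √((-92.1)² + (5.9)²) = √(8482.410 + 34.810) = 92.3 nmi
  P2: √((-17.6)² + (139.9)²) = √(309.760 + 19572.010) = 141.0 nmi
  P3: √((27.3)² + (119.9)²) = √(745.290 + 14376.010) = 123.0 nmi
  → nearest: P1 (92.3 nmi)
Q3 at (23.9, 11.2):
  P1: √((-134.2)² + (-140.0)²) = √(18009.640 + 19600.000) = 193.9 nmi
  P2: √((-59.7)² + (-6.0)²) = √(3564.090 + 36.000) = 60.0 nmi
  P3: √((-14.8)² + (-26.0)²) = √(219.040 + 676.000) = 29.9 nmi
  → nearest: P3 (29.9 nmi)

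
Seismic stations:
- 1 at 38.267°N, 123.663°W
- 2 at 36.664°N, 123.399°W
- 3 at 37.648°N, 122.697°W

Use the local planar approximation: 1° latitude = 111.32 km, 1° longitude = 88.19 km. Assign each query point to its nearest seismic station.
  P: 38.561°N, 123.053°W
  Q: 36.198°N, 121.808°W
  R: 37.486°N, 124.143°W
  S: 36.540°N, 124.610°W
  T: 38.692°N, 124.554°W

P→1; Q→2; R→1; S→2; T→1

P at 38.561°N, 123.053°W:
  1: 62.969 km
  2: 213.367 km
  3: 106.374 km
  → nearest: 1 (62.969 km)
Q at 36.198°N, 121.808°W:
  1: 282.507 km
  2: 149.593 km
  3: 179.447 km
  → nearest: 2 (149.593 km)
R at 37.486°N, 124.143°W:
  1: 96.699 km
  2: 112.598 km
  3: 128.792 km
  → nearest: 1 (96.699 km)
S at 36.540°N, 124.610°W:
  1: 209.606 km
  2: 107.686 km
  3: 208.987 km
  → nearest: 2 (107.686 km)
T at 38.692°N, 124.554°W:
  1: 91.721 km
  2: 247.672 km
  3: 200.816 km
  → nearest: 1 (91.721 km)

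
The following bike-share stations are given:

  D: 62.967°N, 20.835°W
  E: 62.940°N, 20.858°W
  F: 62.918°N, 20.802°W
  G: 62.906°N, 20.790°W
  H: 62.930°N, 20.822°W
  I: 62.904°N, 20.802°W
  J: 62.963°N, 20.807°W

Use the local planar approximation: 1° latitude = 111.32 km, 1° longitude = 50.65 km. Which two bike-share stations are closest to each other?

G and I

Pairwise distances:
G–I: √((-0.002·111.32)² + (-0.012·50.65)²) = √(0.04957 + 0.36942) = 0.647 km
F–G: √((-0.012·111.32)² + (0.012·50.65)²) = √(1.78447 + 0.36942) = 1.468 km
D–J: √((-0.004·111.32)² + (0.028·50.65)²) = √(0.19827 + 2.01129) = 1.486 km
F–I: √((-0.014·111.32)² + (0.000·50.65)²) = √(2.42886 + 0.00000) = 1.558 km
F–H: √((0.012·111.32)² + (-0.020·50.65)²) = √(1.78447 + 1.02617) = 1.676 km
E–H: √((-0.010·111.32)² + (0.036·50.65)²) = √(1.23921 + 3.32479) = 2.136 km
H–I: √((-0.026·111.32)² + (0.020·50.65)²) = √(8.37709 + 1.02617) = 3.066 km
G–H: √((0.024·111.32)² + (-0.032·50.65)²) = √(7.13787 + 2.62699) = 3.125 km
D–E: √((-0.027·111.32)² + (-0.023·50.65)²) = √(9.03387 + 1.35711) = 3.224 km
E–J: √((0.023·111.32)² + (0.051·50.65)²) = √(6.55544 + 6.67266) = 3.637 km
E–F: √((-0.022·111.32)² + (0.056·50.65)²) = √(5.99780 + 8.04516) = 3.747 km
H–J: √((0.033·111.32)² + (0.015·50.65)²) = √(13.49504 + 0.57722) = 3.751 km
D–H: √((-0.037·111.32)² + (0.013·50.65)²) = √(16.96484 + 0.43356) = 4.171 km
E–I: √((-0.036·111.32)² + (0.056·50.65)²) = √(16.06022 + 8.04516) = 4.910 km
F–J: √((0.045·111.32)² + (-0.005·50.65)²) = √(25.09409 + 0.06414) = 5.016 km
E–G: √((-0.034·111.32)² + (0.068·50.65)²) = √(14.32532 + 11.86251) = 5.117 km
D–F: √((-0.049·111.32)² + (0.033·50.65)²) = √(29.75353 + 2.79375) = 5.705 km
G–J: √((0.057·111.32)² + (-0.017·50.65)²) = √(40.26207 + 0.74141) = 6.403 km
I–J: √((0.059·111.32)² + (-0.005·50.65)²) = √(43.13705 + 0.06414) = 6.573 km
D–G: √((-0.061·111.32)² + (0.045·50.65)²) = √(46.11116 + 5.19498) = 7.163 km
D–I: √((-0.063·111.32)² + (0.033·50.65)²) = √(49.18441 + 2.79375) = 7.210 km
Closest pair: G–I at 0.647 km.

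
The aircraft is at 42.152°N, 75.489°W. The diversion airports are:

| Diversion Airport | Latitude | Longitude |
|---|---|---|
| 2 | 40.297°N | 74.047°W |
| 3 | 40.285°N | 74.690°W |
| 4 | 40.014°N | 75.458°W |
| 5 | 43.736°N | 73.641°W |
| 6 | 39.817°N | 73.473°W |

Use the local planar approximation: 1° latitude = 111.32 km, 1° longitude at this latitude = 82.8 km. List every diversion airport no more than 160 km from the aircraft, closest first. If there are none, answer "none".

Distances from 42.152°N, 75.489°W:
2: 238.532 km
3: 218.110 km
4: 238.016 km
5: 233.465 km
6: 308.915 km
Threshold 160 km: none within range.

none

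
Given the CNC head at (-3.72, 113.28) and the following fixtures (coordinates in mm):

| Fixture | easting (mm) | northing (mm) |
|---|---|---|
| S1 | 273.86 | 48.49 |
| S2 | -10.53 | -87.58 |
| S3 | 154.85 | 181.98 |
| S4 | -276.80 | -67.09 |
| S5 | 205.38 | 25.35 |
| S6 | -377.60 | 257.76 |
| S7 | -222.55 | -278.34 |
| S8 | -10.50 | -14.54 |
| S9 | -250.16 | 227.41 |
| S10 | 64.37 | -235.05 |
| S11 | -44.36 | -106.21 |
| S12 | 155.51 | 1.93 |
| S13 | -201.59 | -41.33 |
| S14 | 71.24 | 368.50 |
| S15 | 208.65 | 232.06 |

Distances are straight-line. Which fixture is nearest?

Distances from (-3.72, 113.28):
S1: √((277.58)² + (-64.79)²) = √(77050.6564 + 4197.7441) = 285.04 mm
S2: √((-6.81)² + (-200.86)²) = √(46.3761 + 40344.7396) = 200.98 mm
S3: √((158.57)² + (68.70)²) = √(25144.4449 + 4719.6900) = 172.81 mm
S4: √((-273.08)² + (-180.37)²) = √(74572.6864 + 32533.3369) = 327.27 mm
S5: √((209.10)² + (-87.93)²) = √(43722.8100 + 7731.6849) = 226.84 mm
S6: √((-373.88)² + (144.48)²) = √(139786.2544 + 20874.4704) = 400.83 mm
S7: √((-218.83)² + (-391.62)²) = √(47886.5689 + 153366.2244) = 448.61 mm
S8: √((-6.78)² + (-127.82)²) = √(45.9684 + 16337.9524) = 128.00 mm
S9: √((-246.44)² + (114.13)²) = √(60732.6736 + 13025.6569) = 271.58 mm
S10: √((68.09)² + (-348.33)²) = √(4636.2481 + 121333.7889) = 354.92 mm
S11: √((-40.64)² + (-219.49)²) = √(1651.6096 + 48175.8601) = 223.22 mm
S12: √((159.23)² + (-111.35)²) = √(25354.1929 + 12398.8225) = 194.30 mm
S13: √((-197.87)² + (-154.61)²) = √(39152.5369 + 23904.2521) = 251.11 mm
S14: √((74.96)² + (255.22)²) = √(5619.0016 + 65137.2484) = 266.00 mm
S15: √((212.37)² + (118.78)²) = √(45101.0169 + 14108.6884) = 243.33 mm
Minimum: S8 at 128.00 mm.

S8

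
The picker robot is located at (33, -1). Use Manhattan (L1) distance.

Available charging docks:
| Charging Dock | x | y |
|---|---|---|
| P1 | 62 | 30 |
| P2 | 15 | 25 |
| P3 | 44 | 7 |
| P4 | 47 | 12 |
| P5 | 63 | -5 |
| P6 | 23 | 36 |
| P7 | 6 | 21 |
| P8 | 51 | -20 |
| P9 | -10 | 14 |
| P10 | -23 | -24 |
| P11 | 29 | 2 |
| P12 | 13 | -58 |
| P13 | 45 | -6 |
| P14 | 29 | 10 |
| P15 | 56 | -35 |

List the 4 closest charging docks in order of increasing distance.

P11, P14, P13, P3

Distances from (33, -1):
P1: 60
P2: 44
P3: 19
P4: 27
P5: 34
P6: 47
P7: 49
P8: 37
P9: 58
P10: 79
P11: 7
P12: 77
P13: 17
P14: 15
P15: 57
Sorted: P11 (7) < P14 (15) < P13 (17) < P3 (19) < P4 (27) < P5 (34) < …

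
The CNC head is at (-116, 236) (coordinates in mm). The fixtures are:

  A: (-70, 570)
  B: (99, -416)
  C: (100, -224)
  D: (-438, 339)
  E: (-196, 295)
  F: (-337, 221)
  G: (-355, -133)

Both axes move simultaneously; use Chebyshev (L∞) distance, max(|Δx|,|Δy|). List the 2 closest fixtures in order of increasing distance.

Distances from (-116, 236):
A: 334 mm
B: 652 mm
C: 460 mm
D: 322 mm
E: 80 mm
F: 221 mm
G: 369 mm
Sorted: E (80 mm) < F (221 mm) < D (322 mm) < A (334 mm) < …

E, F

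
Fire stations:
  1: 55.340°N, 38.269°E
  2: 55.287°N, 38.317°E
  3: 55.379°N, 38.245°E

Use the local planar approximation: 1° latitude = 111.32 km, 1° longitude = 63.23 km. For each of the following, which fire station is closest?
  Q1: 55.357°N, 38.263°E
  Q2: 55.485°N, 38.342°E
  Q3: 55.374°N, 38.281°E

Q1 at 55.357°N, 38.263°E:
  1: √((-0.017·111.32)² + (0.006·63.23)²) = √(3.58133 + 0.14393) = 1.930 km
  2: √((-0.070·111.32)² + (0.054·63.23)²) = √(60.72150 + 11.65826) = 8.508 km
  3: √((0.022·111.32)² + (-0.018·63.23)²) = √(5.99780 + 1.29536) = 2.701 km
  → nearest: 1 (1.930 km)
Q2 at 55.485°N, 38.342°E:
  1: √((-0.145·111.32)² + (-0.073·63.23)²) = √(260.54479 + 21.30552) = 16.788 km
  2: √((-0.198·111.32)² + (-0.025·63.23)²) = √(485.82155 + 2.49877) = 22.098 km
  3: √((-0.106·111.32)² + (-0.097·63.23)²) = √(139.23811 + 37.61749) = 13.299 km
  → nearest: 3 (13.299 km)
Q3 at 55.374°N, 38.281°E:
  1: √((-0.034·111.32)² + (-0.012·63.23)²) = √(14.32532 + 0.57572) = 3.860 km
  2: √((-0.087·111.32)² + (0.036·63.23)²) = √(93.79613 + 5.18145) = 9.949 km
  3: √((0.005·111.32)² + (-0.036·63.23)²) = √(0.30980 + 5.18145) = 2.343 km
  → nearest: 3 (2.343 km)

Q1→1; Q2→3; Q3→3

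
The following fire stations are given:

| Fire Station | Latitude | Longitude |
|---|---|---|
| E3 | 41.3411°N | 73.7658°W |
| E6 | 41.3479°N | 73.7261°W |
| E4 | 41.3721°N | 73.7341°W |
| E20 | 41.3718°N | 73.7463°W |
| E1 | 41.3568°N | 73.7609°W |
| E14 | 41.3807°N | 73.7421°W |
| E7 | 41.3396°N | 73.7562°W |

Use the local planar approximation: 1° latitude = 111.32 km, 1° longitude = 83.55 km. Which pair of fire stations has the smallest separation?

Pairwise distances:
E3–E6: √((0.0068·111.32)² + (0.0397·83.55)²) = √(0.573013 + 11.002058) = 3.4022 km
E3–E4: √((0.0310·111.32)² + (0.0317·83.55)²) = √(11.908849 + 7.014738) = 4.3501 km
E3–E20: √((0.0307·111.32)² + (0.0195·83.55)²) = √(11.679470 + 2.654374) = 3.7860 km
E3–E1: √((0.0157·111.32)² + (0.0049·83.55)²) = √(3.054539 + 0.167604) = 1.7950 km
E3–E14: √((0.0396·111.32)² + (0.0237·83.55)²) = √(19.432862 + 3.920935) = 4.8326 km
E3–E7: √((-0.0015·111.32)² + (0.0096·83.55)²) = √(0.027882 + 0.643332) = 0.8193 km
E6–E4: √((0.0242·111.32)² + (-0.0080·83.55)²) = √(7.257334 + 0.446759) = 2.7756 km
E6–E20: √((0.0239·111.32)² + (-0.0202·83.55)²) = √(7.078516 + 2.848365) = 3.1507 km
E6–E1: √((0.0089·111.32)² + (-0.0348·83.55)²) = √(0.981582 + 8.453789) = 3.0717 km
E6–E14: √((0.0328·111.32)² + (-0.0160·83.55)²) = √(13.331962 + 1.787034) = 3.8883 km
E6–E7: √((-0.0083·111.32)² + (-0.0301·83.55)²) = √(0.853695 + 6.324496) = 2.6792 km
E4–E20: √((-0.0003·111.32)² + (-0.0122·83.55)²) = √(0.001115 + 1.038993) = 1.0199 km
E4–E1: √((-0.0153·111.32)² + (-0.0268·83.55)²) = √(2.900877 + 5.013748) = 2.8133 km
E4–E14: √((0.0086·111.32)² + (-0.0080·83.55)²) = √(0.916523 + 0.446759) = 1.1676 km
E4–E7: √((-0.0325·111.32)² + (-0.0221·83.55)²) = √(13.089200 + 3.409396) = 4.0618 km
E20–E1: √((-0.0150·111.32)² + (-0.0146·83.55)²) = √(2.788232 + 1.487985) = 2.0679 km
E20–E14: √((0.0089·111.32)² + (0.0042·83.55)²) = √(0.981582 + 0.123138) = 1.0511 km
E20–E7: √((-0.0322·111.32)² + (-0.0099·83.55)²) = √(12.848669 + 0.684169) = 3.6787 km
E1–E14: √((0.0239·111.32)² + (0.0188·83.55)²) = √(7.078516 + 2.467224) = 3.0896 km
E1–E7: √((-0.0172·111.32)² + (0.0047·83.55)²) = √(3.666091 + 0.154202) = 1.9546 km
E14–E7: √((-0.0411·111.32)² + (-0.0141·83.55)²) = √(20.932931 + 1.387814) = 4.7245 km
Closest pair: E3–E7 at 0.8193 km.

E3 and E7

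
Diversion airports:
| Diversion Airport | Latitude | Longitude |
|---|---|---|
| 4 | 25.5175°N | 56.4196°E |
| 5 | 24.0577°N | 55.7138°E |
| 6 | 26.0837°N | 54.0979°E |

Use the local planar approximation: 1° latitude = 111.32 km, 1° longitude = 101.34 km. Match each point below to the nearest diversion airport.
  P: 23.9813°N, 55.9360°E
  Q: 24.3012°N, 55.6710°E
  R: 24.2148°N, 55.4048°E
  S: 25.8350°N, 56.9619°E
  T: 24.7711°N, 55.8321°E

P at 23.9813°N, 55.9360°E:
  4: 177.8936 km
  5: 24.0703 km
  6: 299.1187 km
  → nearest: 5 (24.0703 km)
Q at 24.3012°N, 55.6710°E:
  4: 155.2030 km
  5: 27.4512 km
  6: 254.5343 km
  → nearest: 5 (27.4512 km)
R at 24.2148°N, 55.4048°E:
  4: 177.7803 km
  5: 35.8666 km
  6: 246.6248 km
  → nearest: 5 (35.8666 km)
S at 25.8350°N, 56.9619°E:
  4: 65.3410 km
  5: 234.8234 km
  6: 291.5552 km
  → nearest: 4 (65.3410 km)
T at 24.7711°N, 55.8321°E:
  4: 102.2179 km
  5: 80.3155 km
  6: 228.5532 km
  → nearest: 5 (80.3155 km)

P→5; Q→5; R→5; S→4; T→5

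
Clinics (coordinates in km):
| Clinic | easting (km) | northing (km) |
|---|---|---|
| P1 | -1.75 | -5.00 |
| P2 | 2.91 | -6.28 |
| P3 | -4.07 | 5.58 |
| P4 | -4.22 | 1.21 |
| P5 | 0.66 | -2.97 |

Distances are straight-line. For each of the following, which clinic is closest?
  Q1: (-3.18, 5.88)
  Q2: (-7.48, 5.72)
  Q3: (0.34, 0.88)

Q1→P3; Q2→P3; Q3→P5

Q1 at (-3.18, 5.88):
  P1: √((1.43)² + (-10.88)²) = √(2.0449 + 118.3744) = 10.97 km
  P2: √((6.09)² + (-12.16)²) = √(37.0881 + 147.8656) = 13.60 km
  P3: √((-0.89)² + (-0.30)²) = √(0.7921 + 0.0900) = 0.94 km
  P4: √((-1.04)² + (-4.67)²) = √(1.0816 + 21.8089) = 4.78 km
  P5: √((3.84)² + (-8.85)²) = √(14.7456 + 78.3225) = 9.65 km
  → nearest: P3 (0.94 km)
Q2 at (-7.48, 5.72):
  P1: √((5.73)² + (-10.72)²) = √(32.8329 + 114.9184) = 12.16 km
  P2: √((10.39)² + (-12.00)²) = √(107.9521 + 144.0000) = 15.87 km
  P3: √((3.41)² + (-0.14)²) = √(11.6281 + 0.0196) = 3.41 km
  P4: √((3.26)² + (-4.51)²) = √(10.6276 + 20.3401) = 5.56 km
  P5: √((8.14)² + (-8.69)²) = √(66.2596 + 75.5161) = 11.91 km
  → nearest: P3 (3.41 km)
Q3 at (0.34, 0.88):
  P1: √((-2.09)² + (-5.88)²) = √(4.3681 + 34.5744) = 6.24 km
  P2: √((2.57)² + (-7.16)²) = √(6.6049 + 51.2656) = 7.61 km
  P3: √((-4.41)² + (4.70)²) = √(19.4481 + 22.0900) = 6.45 km
  P4: √((-4.56)² + (0.33)²) = √(20.7936 + 0.1089) = 4.57 km
  P5: √((0.32)² + (-3.85)²) = √(0.1024 + 14.8225) = 3.86 km
  → nearest: P5 (3.86 km)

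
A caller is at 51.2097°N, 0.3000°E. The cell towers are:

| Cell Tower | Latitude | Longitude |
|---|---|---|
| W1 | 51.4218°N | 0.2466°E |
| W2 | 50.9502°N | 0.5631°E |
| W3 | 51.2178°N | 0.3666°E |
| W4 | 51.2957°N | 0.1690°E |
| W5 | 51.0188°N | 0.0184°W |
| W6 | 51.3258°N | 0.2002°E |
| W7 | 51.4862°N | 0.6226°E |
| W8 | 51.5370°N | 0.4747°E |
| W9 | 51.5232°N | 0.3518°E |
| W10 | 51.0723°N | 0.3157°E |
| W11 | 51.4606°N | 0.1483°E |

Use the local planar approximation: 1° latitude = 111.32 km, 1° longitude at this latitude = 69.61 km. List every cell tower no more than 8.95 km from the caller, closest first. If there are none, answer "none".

Distances from 51.2097°N, 0.3000°E:
W1: 23.9018 km
W2: 34.2039 km
W3: 4.7229 km
W4: 13.2215 km
W5: 30.7057 km
W6: 14.6730 km
W7: 38.1010 km
W8: 38.4109 km
W9: 35.0846 km
W10: 15.3344 km
W11: 29.8598 km
Threshold 8.95 km: W3 (4.7229 km) is within range.

W3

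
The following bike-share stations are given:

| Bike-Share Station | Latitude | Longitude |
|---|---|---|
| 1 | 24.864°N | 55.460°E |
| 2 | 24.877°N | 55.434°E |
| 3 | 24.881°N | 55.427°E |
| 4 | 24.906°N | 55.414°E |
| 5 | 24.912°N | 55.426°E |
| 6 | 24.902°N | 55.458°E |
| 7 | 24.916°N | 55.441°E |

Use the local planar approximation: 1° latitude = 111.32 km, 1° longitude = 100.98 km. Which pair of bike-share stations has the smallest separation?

Pairwise distances:
1–2: √((0.013·111.32)² + (-0.026·100.98)²) = √(2.09427 + 6.89315) = 2.998 km
1–3: √((0.017·111.32)² + (-0.033·100.98)²) = √(3.58133 + 11.10449) = 3.832 km
1–4: √((0.042·111.32)² + (-0.046·100.98)²) = √(21.85974 + 21.57677) = 6.591 km
1–5: √((0.048·111.32)² + (-0.034·100.98)²) = √(28.55150 + 11.78769) = 6.351 km
1–6: √((0.038·111.32)² + (-0.002·100.98)²) = √(17.89425 + 0.04079) = 4.235 km
1–7: √((0.052·111.32)² + (-0.019·100.98)²) = √(33.50835 + 3.68110) = 6.098 km
2–3: √((0.004·111.32)² + (-0.007·100.98)²) = √(0.19827 + 0.49965) = 0.835 km
2–4: √((0.029·111.32)² + (-0.020·100.98)²) = √(10.42179 + 4.07878) = 3.808 km
2–5: √((0.035·111.32)² + (-0.008·100.98)²) = √(15.18037 + 0.65261) = 3.979 km
2–6: √((0.025·111.32)² + (0.024·100.98)²) = √(7.74509 + 5.87345) = 3.690 km
2–7: √((0.039·111.32)² + (0.007·100.98)²) = √(18.84845 + 0.49965) = 4.399 km
3–4: √((0.025·111.32)² + (-0.013·100.98)²) = √(7.74509 + 1.72329) = 3.077 km
3–5: √((0.031·111.32)² + (-0.001·100.98)²) = √(11.90885 + 0.01020) = 3.452 km
3–6: √((0.021·111.32)² + (0.031·100.98)²) = √(5.46493 + 9.79928) = 3.907 km
3–7: √((0.035·111.32)² + (0.014·100.98)²) = √(15.18037 + 1.99860) = 4.145 km
4–5: √((0.006·111.32)² + (0.012·100.98)²) = √(0.44612 + 1.46836) = 1.384 km
4–6: √((-0.004·111.32)² + (0.044·100.98)²) = √(0.19827 + 19.74132) = 4.465 km
4–7: √((0.010·111.32)² + (0.027·100.98)²) = √(1.23921 + 7.43358) = 2.945 km
5–6: √((-0.010·111.32)² + (0.032·100.98)²) = √(1.23921 + 10.44169) = 3.418 km
5–7: √((0.004·111.32)² + (0.015·100.98)²) = √(0.19827 + 2.29432) = 1.579 km
6–7: √((0.014·111.32)² + (-0.017·100.98)²) = √(2.42886 + 2.94692) = 2.319 km
Closest pair: 2–3 at 0.835 km.

2 and 3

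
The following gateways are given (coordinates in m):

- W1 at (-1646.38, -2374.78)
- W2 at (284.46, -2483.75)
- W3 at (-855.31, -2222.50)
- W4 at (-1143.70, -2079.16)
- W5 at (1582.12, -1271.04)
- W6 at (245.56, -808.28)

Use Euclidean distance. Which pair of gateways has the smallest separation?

W3 and W4

Pairwise distances:
W3–W4: 322.05 m
W1–W4: 583.16 m
W1–W3: 805.59 m
W2–W3: 1169.33 m
W5–W6: 1414.40 m
W2–W4: 1484.36 m
W2–W6: 1675.92 m
W2–W5: 1776.12 m
W3–W6: 1792.19 m
W4–W6: 1882.86 m
W1–W2: 1933.91 m
W1–W6: 2456.29 m
W3–W5: 2616.55 m
W4–W5: 2843.09 m
W1–W5: 3411.96 m
Closest pair: W3–W4 at 322.05 m.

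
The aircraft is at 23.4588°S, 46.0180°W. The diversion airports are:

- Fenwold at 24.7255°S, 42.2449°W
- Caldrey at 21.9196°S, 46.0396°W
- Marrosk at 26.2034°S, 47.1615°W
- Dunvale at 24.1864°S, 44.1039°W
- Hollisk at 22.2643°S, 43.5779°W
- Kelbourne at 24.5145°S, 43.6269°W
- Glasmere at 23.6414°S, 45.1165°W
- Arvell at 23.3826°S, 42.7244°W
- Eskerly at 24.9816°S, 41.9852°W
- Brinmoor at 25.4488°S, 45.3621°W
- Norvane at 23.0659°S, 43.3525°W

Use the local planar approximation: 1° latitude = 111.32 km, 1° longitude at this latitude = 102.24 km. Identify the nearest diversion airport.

Glasmere

Distances from 23.4588°S, 46.0180°W:
Fenwold: 410.7258 km
Caldrey: 171.3580 km
Marrosk: 327.1333 km
Dunvale: 211.7970 km
Hollisk: 282.7007 km
Kelbourne: 271.2466 km
Glasmere: 94.3842 km
Arvell: 336.8445 km
Eskerly: 445.8013 km
Brinmoor: 231.4542 km
Norvane: 276.0082 km
Minimum: Glasmere at 94.3842 km.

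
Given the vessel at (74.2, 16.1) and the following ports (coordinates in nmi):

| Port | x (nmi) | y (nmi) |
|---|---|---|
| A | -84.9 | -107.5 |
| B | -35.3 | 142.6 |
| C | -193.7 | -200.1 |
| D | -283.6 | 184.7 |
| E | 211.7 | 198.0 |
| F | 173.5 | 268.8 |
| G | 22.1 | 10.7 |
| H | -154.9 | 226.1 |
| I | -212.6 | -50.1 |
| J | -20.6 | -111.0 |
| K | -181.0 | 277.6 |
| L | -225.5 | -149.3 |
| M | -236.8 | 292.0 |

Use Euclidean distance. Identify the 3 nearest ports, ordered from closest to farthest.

Distances from (74.2, 16.1):
A: 201.5 nmi
B: 167.3 nmi
C: 344.3 nmi
D: 395.5 nmi
E: 228.0 nmi
F: 271.5 nmi
G: 52.4 nmi
H: 310.8 nmi
I: 294.3 nmi
J: 158.6 nmi
K: 365.4 nmi
L: 342.3 nmi
M: 415.7 nmi
Sorted: G (52.4 nmi) < J (158.6 nmi) < B (167.3 nmi) < A (201.5 nmi) < E (228.0 nmi) < …

G, J, B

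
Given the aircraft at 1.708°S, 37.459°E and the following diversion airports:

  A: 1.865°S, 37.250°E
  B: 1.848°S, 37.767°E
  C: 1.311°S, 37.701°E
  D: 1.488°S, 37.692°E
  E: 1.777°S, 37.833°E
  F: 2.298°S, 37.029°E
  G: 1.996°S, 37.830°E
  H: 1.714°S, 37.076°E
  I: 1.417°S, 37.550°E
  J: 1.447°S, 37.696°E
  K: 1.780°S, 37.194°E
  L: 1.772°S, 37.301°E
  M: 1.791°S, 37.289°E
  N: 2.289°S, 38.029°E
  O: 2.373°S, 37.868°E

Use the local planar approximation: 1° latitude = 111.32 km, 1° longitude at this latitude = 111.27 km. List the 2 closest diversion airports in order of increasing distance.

Distances from 1.708°S, 37.459°E:
A: 29.091 km
B: 37.648 km
C: 51.751 km
D: 35.664 km
E: 42.318 km
F: 81.259 km
G: 52.268 km
H: 42.622 km
I: 33.940 km
J: 39.238 km
K: 30.556 km
L: 18.969 km
M: 21.052 km
N: 90.585 km
O: 86.898 km
Sorted: L (18.969 km) < M (21.052 km) < A (29.091 km) < K (30.556 km) < …

L, M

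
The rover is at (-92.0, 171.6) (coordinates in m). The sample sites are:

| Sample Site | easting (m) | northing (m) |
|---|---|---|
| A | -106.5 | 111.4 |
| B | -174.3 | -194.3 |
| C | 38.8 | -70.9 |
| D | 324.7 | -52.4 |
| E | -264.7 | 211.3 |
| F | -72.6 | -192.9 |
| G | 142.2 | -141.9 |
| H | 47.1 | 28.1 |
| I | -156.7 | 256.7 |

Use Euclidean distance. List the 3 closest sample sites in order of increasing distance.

A, I, E

Distances from (-92.0, 171.6):
A: √((-14.5)² + (-60.2)²) = √(210.250 + 3624.040) = 61.9 m
B: √((-82.3)² + (-365.9)²) = √(6773.290 + 133882.810) = 375.0 m
C: √((130.8)² + (-242.5)²) = √(17108.640 + 58806.250) = 275.5 m
D: √((416.7)² + (-224.0)²) = √(173638.890 + 50176.000) = 473.1 m
E: √((-172.7)² + (39.7)²) = √(29825.290 + 1576.090) = 177.2 m
F: √((19.4)² + (-364.5)²) = √(376.360 + 132860.250) = 365.0 m
G: √((234.2)² + (-313.5)²) = √(54849.640 + 98282.250) = 391.3 m
H: √((139.1)² + (-143.5)²) = √(19348.810 + 20592.250) = 199.9 m
I: √((-64.7)² + (85.1)²) = √(4186.090 + 7242.010) = 106.9 m
Sorted: A (61.9 m) < I (106.9 m) < E (177.2 m) < H (199.9 m) < C (275.5 m) < …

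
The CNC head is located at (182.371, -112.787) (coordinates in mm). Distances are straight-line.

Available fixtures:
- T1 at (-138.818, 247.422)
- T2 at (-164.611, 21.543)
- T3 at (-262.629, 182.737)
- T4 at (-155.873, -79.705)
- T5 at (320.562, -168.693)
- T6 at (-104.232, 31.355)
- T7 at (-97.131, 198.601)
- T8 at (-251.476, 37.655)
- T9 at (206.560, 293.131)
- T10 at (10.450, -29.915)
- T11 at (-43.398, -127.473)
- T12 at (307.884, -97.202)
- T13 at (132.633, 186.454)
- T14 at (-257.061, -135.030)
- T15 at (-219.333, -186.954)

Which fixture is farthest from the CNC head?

T3

Distances from (182.371, -112.787):
T1: 482.611 mm
T2: 372.077 mm
T3: 534.190 mm
T4: 339.858 mm
T5: 149.071 mm
T6: 320.809 mm
T7: 418.430 mm
T8: 459.191 mm
T9: 406.638 mm
T10: 190.852 mm
T11: 226.246 mm
T12: 126.477 mm
T13: 303.346 mm
T14: 439.995 mm
T15: 408.493 mm
Maximum: T3 at 534.190 mm.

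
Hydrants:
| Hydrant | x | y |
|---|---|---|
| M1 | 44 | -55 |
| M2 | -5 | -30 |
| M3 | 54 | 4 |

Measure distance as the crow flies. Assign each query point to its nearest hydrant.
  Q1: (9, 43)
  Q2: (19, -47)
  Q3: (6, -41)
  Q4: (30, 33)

Q1→M3; Q2→M1; Q3→M2; Q4→M3

Q1 at (9, 43):
  M1: 104.1
  M2: 74.3
  M3: 59.5
  → nearest: M3 (59.5)
Q2 at (19, -47):
  M1: 26.2
  M2: 29.4
  M3: 61.9
  → nearest: M1 (26.2)
Q3 at (6, -41):
  M1: 40.5
  M2: 15.6
  M3: 65.8
  → nearest: M2 (15.6)
Q4 at (30, 33):
  M1: 89.1
  M2: 72.1
  M3: 37.6
  → nearest: M3 (37.6)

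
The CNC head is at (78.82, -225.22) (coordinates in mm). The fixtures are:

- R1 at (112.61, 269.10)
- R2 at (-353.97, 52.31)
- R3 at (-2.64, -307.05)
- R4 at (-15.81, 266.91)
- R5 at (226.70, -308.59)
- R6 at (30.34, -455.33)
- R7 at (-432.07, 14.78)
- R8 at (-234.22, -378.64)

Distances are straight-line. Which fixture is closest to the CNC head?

Distances from (78.82, -225.22):
R1: √((33.79)² + (494.32)²) = √(1141.7641 + 244352.2624) = 495.47 mm
R2: √((-432.79)² + (277.53)²) = √(187307.1841 + 77022.9009) = 514.13 mm
R3: √((-81.46)² + (-81.83)²) = √(6635.7316 + 6696.1489) = 115.46 mm
R4: √((-94.63)² + (492.13)²) = √(8954.8369 + 242191.9369) = 501.15 mm
R5: √((147.88)² + (-83.37)²) = √(21868.4944 + 6950.5569) = 169.76 mm
R6: √((-48.48)² + (-230.11)²) = √(2350.3104 + 52950.6121) = 235.16 mm
R7: √((-510.89)² + (240.00)²) = √(261008.5921 + 57600.0000) = 564.45 mm
R8: √((-313.04)² + (-153.42)²) = √(97994.0416 + 23537.6964) = 348.61 mm
Minimum: R3 at 115.46 mm.

R3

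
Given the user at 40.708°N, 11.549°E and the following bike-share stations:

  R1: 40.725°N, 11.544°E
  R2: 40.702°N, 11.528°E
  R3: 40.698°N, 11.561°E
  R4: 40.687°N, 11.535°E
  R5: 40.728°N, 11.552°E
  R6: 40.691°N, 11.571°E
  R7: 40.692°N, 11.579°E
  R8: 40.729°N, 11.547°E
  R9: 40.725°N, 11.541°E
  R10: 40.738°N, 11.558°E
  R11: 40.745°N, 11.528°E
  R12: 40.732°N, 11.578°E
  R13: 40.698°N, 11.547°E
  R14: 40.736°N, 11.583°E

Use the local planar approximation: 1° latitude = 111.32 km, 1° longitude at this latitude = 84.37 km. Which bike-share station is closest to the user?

R13

Distances from 40.708°N, 11.549°E:
R1: √((0.017·111.32)² + (-0.005·84.37)²) = √(3.58133 + 0.17796) = 1.939 km
R2: √((-0.006·111.32)² + (-0.021·84.37)²) = √(0.44612 + 3.13917) = 1.893 km
R3: √((-0.010·111.32)² + (0.012·84.37)²) = √(1.23921 + 1.02503) = 1.505 km
R4: √((-0.021·111.32)² + (-0.014·84.37)²) = √(5.46493 + 1.39519) = 2.619 km
R5: √((0.020·111.32)² + (0.003·84.37)²) = √(4.95686 + 0.06406) = 2.241 km
R6: √((-0.017·111.32)² + (0.022·84.37)²) = √(3.58133 + 3.44526) = 2.651 km
R7: √((-0.016·111.32)² + (0.030·84.37)²) = √(3.17239 + 6.40647) = 3.095 km
R8: √((0.021·111.32)² + (-0.002·84.37)²) = √(5.46493 + 0.02847) = 2.344 km
R9: √((0.017·111.32)² + (-0.008·84.37)²) = √(3.58133 + 0.45557) = 2.009 km
R10: √((0.030·111.32)² + (0.009·84.37)²) = √(11.15293 + 0.57658) = 3.425 km
R11: √((0.037·111.32)² + (-0.021·84.37)²) = √(16.96484 + 3.13917) = 4.484 km
R12: √((0.024·111.32)² + (0.029·84.37)²) = √(7.13787 + 5.98649) = 3.623 km
R13: √((-0.010·111.32)² + (-0.002·84.37)²) = √(1.23921 + 0.02847) = 1.126 km
R14: √((0.028·111.32)² + (0.034·84.37)²) = √(9.71544 + 8.22875) = 4.236 km
Minimum: R13 at 1.126 km.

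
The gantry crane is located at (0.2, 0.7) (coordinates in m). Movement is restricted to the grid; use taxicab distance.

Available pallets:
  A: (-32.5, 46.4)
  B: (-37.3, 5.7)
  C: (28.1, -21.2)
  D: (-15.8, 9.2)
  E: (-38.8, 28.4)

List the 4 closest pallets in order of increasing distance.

Distances from (0.2, 0.7):
A: 78.4 m
B: 42.5 m
C: 49.8 m
D: 24.5 m
E: 66.7 m
Sorted: D (24.5 m) < B (42.5 m) < C (49.8 m) < E (66.7 m) < A (78.4 m)

D, B, C, E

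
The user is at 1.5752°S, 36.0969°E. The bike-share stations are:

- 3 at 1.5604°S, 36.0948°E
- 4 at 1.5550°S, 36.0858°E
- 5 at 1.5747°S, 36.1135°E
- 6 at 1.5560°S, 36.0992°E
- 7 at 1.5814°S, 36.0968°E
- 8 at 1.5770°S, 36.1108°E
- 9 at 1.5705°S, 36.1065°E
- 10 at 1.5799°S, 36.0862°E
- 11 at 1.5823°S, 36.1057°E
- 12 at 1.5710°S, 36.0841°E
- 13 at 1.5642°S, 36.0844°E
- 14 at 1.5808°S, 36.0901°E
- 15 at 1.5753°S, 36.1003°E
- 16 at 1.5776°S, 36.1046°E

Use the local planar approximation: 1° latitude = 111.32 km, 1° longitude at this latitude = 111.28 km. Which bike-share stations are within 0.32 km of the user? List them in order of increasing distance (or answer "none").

Distances from 1.5752°S, 36.0969°E:
3: √((0.0148·111.32)² + (-0.0021·111.28)²) = √(2.714375 + 0.054610) = 1.6640 km
4: √((0.0202·111.32)² + (-0.0111·111.28)²) = √(5.056490 + 1.525739) = 2.5656 km
5: √((0.0005·111.32)² + (0.0166·111.28)²) = √(0.003098 + 3.412325) = 1.8481 km
6: √((0.0192·111.32)² + (0.0023·111.28)²) = √(4.568239 + 0.065507) = 2.1526 km
7: √((-0.0062·111.32)² + (-0.0001·111.28)²) = √(0.476354 + 0.000124) = 0.6903 km
8: √((-0.0018·111.32)² + (0.0139·111.28)²) = √(0.040151 + 2.392565) = 1.5597 km
9: √((0.0047·111.32)² + (0.0096·111.28)²) = √(0.273742 + 1.141239) = 1.1895 km
10: √((-0.0047·111.32)² + (-0.0107·111.28)²) = √(0.273742 + 1.417757) = 1.3006 km
11: √((-0.0071·111.32)² + (0.0088·111.28)²) = √(0.624688 + 0.958958) = 1.2584 km
12: √((0.0042·111.32)² + (-0.0128·111.28)²) = √(0.218597 + 2.028870) = 1.4992 km
13: √((0.0110·111.32)² + (-0.0125·111.28)²) = √(1.499449 + 1.934881) = 1.8532 km
14: √((-0.0056·111.32)² + (-0.0068·111.28)²) = √(0.388618 + 0.572601) = 0.9804 km
15: √((-0.0001·111.32)² + (0.0034·111.28)²) = √(0.000124 + 0.143150) = 0.3785 km
16: √((-0.0024·111.32)² + (0.0077·111.28)²) = √(0.071379 + 0.734202) = 0.8975 km
Threshold 0.32 km: none within range.

none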